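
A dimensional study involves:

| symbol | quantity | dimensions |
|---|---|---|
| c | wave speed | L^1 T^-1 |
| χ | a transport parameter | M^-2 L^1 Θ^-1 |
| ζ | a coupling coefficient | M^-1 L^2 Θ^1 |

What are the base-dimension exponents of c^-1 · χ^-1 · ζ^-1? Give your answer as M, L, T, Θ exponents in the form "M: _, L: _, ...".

Collect each base-dimension exponent across the product:
  M: −(0) − (-2) − (-1) = 3
  L: −(1) − (1) − (2) = -4
  T: −(-1) − (0) − (0) = 1
  Θ: −(0) − (-1) − (1) = 0
So the dimensions are [M³ L⁻⁴ T].

M: 3, L: -4, T: 1, Θ: 0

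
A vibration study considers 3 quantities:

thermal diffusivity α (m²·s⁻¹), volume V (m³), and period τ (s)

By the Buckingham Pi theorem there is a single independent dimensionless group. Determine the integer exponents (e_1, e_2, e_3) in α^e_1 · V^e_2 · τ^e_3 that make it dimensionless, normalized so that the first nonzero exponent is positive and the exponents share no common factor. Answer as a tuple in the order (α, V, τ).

(3, -2, 3)

L: e_1·(2) + e_2·(3) + e_3·(0) = 0
T: e_1·(-1) + e_2·(0) + e_3·(1) = 0
Solving this homogeneous linear system for the smallest-integer solution (first nonzero entry positive) gives (3, -2, 3).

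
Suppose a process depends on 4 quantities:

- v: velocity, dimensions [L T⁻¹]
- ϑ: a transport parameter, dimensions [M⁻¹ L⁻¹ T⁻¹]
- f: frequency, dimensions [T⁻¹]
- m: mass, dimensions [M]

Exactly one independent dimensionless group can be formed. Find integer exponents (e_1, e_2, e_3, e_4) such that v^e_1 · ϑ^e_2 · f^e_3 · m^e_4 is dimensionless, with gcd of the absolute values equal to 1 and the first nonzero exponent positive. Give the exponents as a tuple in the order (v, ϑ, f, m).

(1, 1, -2, 1)

M: e_1·(0) + e_2·(-1) + e_3·(0) + e_4·(1) = 0
L: e_1·(1) + e_2·(-1) + e_3·(0) + e_4·(0) = 0
T: e_1·(-1) + e_2·(-1) + e_3·(-1) + e_4·(0) = 0
Solving this homogeneous linear system for the smallest-integer solution (first nonzero entry positive) gives (1, 1, -2, 1).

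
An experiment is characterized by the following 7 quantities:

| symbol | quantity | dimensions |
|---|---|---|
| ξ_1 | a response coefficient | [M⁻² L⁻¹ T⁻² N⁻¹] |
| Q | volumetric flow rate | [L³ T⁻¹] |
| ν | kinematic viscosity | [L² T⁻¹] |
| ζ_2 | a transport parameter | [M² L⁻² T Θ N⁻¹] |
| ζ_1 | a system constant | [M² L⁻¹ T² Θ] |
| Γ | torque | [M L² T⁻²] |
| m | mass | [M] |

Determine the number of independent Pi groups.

2

There are 7 variables and 5 base dimensions (M, L, T, Θ, N).
The dimension matrix has rank 5.
Independent dimensionless groups: 7 − 5 = 2.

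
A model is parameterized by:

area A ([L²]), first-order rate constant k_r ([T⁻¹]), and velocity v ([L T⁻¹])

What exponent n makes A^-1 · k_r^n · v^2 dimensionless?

-2

Balance the T exponent: (-1)·n from k_r, plus −(0) + 2·(-1) = -2 from the rest, must sum to zero.
−n − 2 = 0, so n = -2.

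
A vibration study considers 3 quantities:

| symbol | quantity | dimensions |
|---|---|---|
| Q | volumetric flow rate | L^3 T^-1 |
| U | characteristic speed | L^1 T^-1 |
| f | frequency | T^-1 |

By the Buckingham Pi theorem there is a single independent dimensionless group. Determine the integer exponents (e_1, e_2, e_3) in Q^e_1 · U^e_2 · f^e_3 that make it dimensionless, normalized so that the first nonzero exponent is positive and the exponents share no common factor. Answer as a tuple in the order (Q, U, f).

L: e_1·(3) + e_2·(1) + e_3·(0) = 0
T: e_1·(-1) + e_2·(-1) + e_3·(-1) = 0
Solving this homogeneous linear system for the smallest-integer solution (first nonzero entry positive) gives (1, -3, 2).

(1, -3, 2)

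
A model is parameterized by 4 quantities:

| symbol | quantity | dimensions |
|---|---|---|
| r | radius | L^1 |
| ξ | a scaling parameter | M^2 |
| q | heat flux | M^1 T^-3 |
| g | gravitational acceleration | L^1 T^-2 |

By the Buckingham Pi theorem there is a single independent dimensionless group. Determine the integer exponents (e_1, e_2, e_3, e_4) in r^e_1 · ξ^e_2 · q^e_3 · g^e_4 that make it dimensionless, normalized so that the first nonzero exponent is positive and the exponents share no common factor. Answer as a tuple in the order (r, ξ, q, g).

M: e_1·(0) + e_2·(2) + e_3·(1) + e_4·(0) = 0
L: e_1·(1) + e_2·(0) + e_3·(0) + e_4·(1) = 0
T: e_1·(0) + e_2·(0) + e_3·(-3) + e_4·(-2) = 0
Solving this homogeneous linear system for the smallest-integer solution (first nonzero entry positive) gives (3, -1, 2, -3).

(3, -1, 2, -3)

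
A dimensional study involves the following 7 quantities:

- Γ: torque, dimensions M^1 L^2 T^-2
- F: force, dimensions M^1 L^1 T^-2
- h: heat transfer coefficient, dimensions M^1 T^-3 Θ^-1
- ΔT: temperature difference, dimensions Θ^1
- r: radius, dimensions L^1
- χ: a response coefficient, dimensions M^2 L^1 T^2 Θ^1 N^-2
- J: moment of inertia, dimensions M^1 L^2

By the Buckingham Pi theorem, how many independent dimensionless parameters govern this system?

There are 7 variables and 5 base dimensions (M, L, T, Θ, N).
The dimension matrix has rank 5.
Independent dimensionless groups: 7 − 5 = 2.

2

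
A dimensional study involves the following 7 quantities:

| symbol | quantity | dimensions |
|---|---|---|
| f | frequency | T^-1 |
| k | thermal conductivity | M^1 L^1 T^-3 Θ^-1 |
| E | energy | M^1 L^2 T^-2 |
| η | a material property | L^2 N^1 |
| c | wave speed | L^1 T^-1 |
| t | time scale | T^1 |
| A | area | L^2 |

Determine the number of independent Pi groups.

There are 7 variables and 5 base dimensions (M, L, T, Θ, N).
The dimension matrix has rank 5.
Independent dimensionless groups: 7 − 5 = 2.

2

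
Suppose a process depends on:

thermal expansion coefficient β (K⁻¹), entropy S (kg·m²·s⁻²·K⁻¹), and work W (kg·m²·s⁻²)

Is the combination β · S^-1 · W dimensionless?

yes

Sum the exponent of each base dimension across the product:
  M: [β]_M − [S]_M + [W]_M = (0) − (1) + (1) = 0
  L: [β]_L − [S]_L + [W]_L = (0) − (2) + (2) = 0
  T: [β]_T − [S]_T + [W]_T = (0) − (-2) + (-2) = 0
  Θ: [β]_Θ − [S]_Θ + [W]_Θ = (-1) − (-1) + (0) = 0
All base exponents vanish — dimensionless.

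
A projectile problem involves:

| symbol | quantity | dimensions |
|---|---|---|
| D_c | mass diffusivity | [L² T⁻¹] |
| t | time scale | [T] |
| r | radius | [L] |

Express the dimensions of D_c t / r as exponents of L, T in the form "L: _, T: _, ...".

L: 1, T: 0

Collect each base-dimension exponent across the product:
  L: (2) + (0) − (1) = 1
  T: (-1) + (1) − (0) = 0
So the dimensions are [L].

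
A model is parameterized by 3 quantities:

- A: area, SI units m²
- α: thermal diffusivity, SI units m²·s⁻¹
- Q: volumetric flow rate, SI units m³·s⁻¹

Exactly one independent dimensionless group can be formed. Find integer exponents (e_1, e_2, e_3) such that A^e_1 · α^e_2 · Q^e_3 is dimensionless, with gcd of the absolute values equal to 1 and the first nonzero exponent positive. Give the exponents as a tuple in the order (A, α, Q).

(1, 2, -2)

L: e_1·(2) + e_2·(2) + e_3·(3) = 0
T: e_1·(0) + e_2·(-1) + e_3·(-1) = 0
Solving this homogeneous linear system for the smallest-integer solution (first nonzero entry positive) gives (1, 2, -2).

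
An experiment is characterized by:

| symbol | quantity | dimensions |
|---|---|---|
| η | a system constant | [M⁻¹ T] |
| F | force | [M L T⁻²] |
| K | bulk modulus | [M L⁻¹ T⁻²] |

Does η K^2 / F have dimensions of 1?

Sum the exponent of each base dimension across the product:
  M: [η]_M − [F]_M + 2·[K]_M = (-1) − (1) + 2·(1) = 0
  L: [η]_L − [F]_L + 2·[K]_L = (0) − (1) + 2·(-1) = -3
  T: [η]_T − [F]_T + 2·[K]_T = (1) − (-2) + 2·(-2) = -1
Net dimensions [L⁻³ T⁻¹] ≠ [1] — not dimensionless.

no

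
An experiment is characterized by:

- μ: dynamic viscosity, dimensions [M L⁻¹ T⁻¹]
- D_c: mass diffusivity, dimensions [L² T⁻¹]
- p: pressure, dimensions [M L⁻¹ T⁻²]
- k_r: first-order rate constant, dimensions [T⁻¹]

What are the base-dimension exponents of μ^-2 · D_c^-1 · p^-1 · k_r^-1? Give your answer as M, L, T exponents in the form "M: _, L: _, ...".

Collect each base-dimension exponent across the product:
  M: −2·(1) − (0) − (1) − (0) = -3
  L: −2·(-1) − (2) − (-1) − (0) = 1
  T: −2·(-1) − (-1) − (-2) − (-1) = 6
So the dimensions are [M⁻³ L T⁶].

M: -3, L: 1, T: 6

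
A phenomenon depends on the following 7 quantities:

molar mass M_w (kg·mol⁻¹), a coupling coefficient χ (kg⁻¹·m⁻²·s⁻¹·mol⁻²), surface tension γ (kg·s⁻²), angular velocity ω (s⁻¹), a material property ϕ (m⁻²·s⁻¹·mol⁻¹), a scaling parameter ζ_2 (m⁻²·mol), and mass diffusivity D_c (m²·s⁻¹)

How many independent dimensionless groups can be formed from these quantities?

3

There are 7 variables and 4 base dimensions (M, L, T, N).
The dimension matrix has rank 4.
Independent dimensionless groups: 7 − 4 = 3.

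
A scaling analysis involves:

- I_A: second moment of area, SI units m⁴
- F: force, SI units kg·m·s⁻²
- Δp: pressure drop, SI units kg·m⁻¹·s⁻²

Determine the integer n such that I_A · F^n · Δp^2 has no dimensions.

-2

Balance the M exponent: (1)·n from F, plus (0) + 2·(1) = 2 from the rest, must sum to zero.
n + 2 = 0, so n = -2.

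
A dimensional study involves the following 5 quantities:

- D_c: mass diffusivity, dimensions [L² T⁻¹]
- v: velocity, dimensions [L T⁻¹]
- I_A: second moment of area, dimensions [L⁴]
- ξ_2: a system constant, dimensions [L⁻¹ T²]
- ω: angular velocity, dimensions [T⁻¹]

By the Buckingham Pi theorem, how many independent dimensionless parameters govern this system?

3

There are 5 variables and 2 base dimensions (L, T).
The dimension matrix has rank 2.
Independent dimensionless groups: 5 − 2 = 3.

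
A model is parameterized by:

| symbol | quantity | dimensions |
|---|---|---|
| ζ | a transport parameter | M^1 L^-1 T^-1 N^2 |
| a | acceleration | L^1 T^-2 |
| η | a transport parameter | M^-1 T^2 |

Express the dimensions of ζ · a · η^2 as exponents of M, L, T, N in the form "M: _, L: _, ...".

M: -1, L: 0, T: 1, N: 2

Collect each base-dimension exponent across the product:
  M: (1) + (0) + 2·(-1) = -1
  L: (-1) + (1) + 2·(0) = 0
  T: (-1) + (-2) + 2·(2) = 1
  N: (2) + (0) + 2·(0) = 2
So the dimensions are [M⁻¹ T N²].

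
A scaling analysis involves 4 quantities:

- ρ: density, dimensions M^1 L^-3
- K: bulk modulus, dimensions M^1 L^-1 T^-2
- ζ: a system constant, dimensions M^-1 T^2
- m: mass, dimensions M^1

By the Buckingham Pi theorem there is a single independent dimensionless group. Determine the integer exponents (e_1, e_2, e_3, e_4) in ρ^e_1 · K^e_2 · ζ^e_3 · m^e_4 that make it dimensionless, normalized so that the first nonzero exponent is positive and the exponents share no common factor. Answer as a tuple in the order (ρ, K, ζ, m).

(1, -3, -3, -1)

M: e_1·(1) + e_2·(1) + e_3·(-1) + e_4·(1) = 0
L: e_1·(-3) + e_2·(-1) + e_3·(0) + e_4·(0) = 0
T: e_1·(0) + e_2·(-2) + e_3·(2) + e_4·(0) = 0
Solving this homogeneous linear system for the smallest-integer solution (first nonzero entry positive) gives (1, -3, -3, -1).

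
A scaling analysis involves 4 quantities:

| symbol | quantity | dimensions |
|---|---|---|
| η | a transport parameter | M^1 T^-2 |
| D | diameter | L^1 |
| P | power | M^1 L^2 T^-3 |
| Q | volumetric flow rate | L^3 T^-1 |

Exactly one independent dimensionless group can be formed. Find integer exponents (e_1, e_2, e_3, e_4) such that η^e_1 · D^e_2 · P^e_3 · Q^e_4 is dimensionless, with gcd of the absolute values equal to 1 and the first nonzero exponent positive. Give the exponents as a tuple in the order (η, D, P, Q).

(1, -1, -1, 1)

M: e_1·(1) + e_2·(0) + e_3·(1) + e_4·(0) = 0
L: e_1·(0) + e_2·(1) + e_3·(2) + e_4·(3) = 0
T: e_1·(-2) + e_2·(0) + e_3·(-3) + e_4·(-1) = 0
Solving this homogeneous linear system for the smallest-integer solution (first nonzero entry positive) gives (1, -1, -1, 1).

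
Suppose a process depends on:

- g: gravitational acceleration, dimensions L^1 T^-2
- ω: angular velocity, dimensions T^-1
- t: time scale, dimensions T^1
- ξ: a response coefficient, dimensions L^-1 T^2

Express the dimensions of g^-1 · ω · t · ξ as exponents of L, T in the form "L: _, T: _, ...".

Collect each base-dimension exponent across the product:
  L: −(1) + (0) + (0) + (-1) = -2
  T: −(-2) + (-1) + (1) + (2) = 4
So the dimensions are [L⁻² T⁴].

L: -2, T: 4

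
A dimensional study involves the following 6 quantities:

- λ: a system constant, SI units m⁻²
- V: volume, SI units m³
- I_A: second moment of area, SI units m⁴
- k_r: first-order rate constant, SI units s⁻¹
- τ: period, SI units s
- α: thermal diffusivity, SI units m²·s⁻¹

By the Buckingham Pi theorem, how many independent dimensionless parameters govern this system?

4

There are 6 variables and 2 base dimensions (L, T).
The dimension matrix has rank 2.
Independent dimensionless groups: 6 − 2 = 4.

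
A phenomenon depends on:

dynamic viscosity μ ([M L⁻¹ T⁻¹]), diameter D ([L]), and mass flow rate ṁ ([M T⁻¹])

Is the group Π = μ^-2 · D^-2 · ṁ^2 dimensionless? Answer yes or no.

Sum the exponent of each base dimension across the product:
  M: −2·[μ]_M − 2·[D]_M + 2·[ṁ]_M = −2·(1) − 2·(0) + 2·(1) = 0
  L: −2·[μ]_L − 2·[D]_L + 2·[ṁ]_L = −2·(-1) − 2·(1) + 2·(0) = 0
  T: −2·[μ]_T − 2·[D]_T + 2·[ṁ]_T = −2·(-1) − 2·(0) + 2·(-1) = 0
All base exponents vanish — dimensionless.

yes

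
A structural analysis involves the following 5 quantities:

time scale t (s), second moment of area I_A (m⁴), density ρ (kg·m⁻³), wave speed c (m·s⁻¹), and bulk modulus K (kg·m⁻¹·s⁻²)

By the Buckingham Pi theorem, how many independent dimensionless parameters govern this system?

There are 5 variables and 3 base dimensions (M, L, T).
The dimension matrix has rank 3.
Independent dimensionless groups: 5 − 3 = 2.

2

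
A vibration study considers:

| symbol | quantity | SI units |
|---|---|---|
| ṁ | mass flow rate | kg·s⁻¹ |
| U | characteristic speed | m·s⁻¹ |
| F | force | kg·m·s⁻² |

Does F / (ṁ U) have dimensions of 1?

Sum the exponent of each base dimension across the product:
  M: −[ṁ]_M − [U]_M + [F]_M = −(1) − (0) + (1) = 0
  L: −[ṁ]_L − [U]_L + [F]_L = −(0) − (1) + (1) = 0
  T: −[ṁ]_T − [U]_T + [F]_T = −(-1) − (-1) + (-2) = 0
  Θ: −[ṁ]_Θ − [U]_Θ + [F]_Θ = −(0) − (0) + (0) = 0
All base exponents vanish — dimensionless.

yes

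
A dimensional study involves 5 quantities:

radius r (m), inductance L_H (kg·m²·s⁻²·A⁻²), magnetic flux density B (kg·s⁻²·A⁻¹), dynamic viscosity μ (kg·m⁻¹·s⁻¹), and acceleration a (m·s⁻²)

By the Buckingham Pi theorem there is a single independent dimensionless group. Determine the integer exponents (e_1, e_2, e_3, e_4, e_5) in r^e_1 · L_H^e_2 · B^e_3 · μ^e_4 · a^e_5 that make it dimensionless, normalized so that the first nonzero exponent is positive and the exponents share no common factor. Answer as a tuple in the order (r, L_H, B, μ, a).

(3, -2, 4, -2, -1)

M: e_1·(0) + e_2·(1) + e_3·(1) + e_4·(1) + e_5·(0) = 0
L: e_1·(1) + e_2·(2) + e_3·(0) + e_4·(-1) + e_5·(1) = 0
T: e_1·(0) + e_2·(-2) + e_3·(-2) + e_4·(-1) + e_5·(-2) = 0
I: e_1·(0) + e_2·(-2) + e_3·(-1) + e_4·(0) + e_5·(0) = 0
Solving this homogeneous linear system for the smallest-integer solution (first nonzero entry positive) gives (3, -2, 4, -2, -1).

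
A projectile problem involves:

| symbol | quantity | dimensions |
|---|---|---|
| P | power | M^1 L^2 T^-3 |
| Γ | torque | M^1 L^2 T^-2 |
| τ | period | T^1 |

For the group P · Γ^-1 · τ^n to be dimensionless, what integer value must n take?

Balance the T exponent: (1)·n from τ, plus (-3) − (-2) = -1 from the rest, must sum to zero.
n − 1 = 0, so n = 1.

1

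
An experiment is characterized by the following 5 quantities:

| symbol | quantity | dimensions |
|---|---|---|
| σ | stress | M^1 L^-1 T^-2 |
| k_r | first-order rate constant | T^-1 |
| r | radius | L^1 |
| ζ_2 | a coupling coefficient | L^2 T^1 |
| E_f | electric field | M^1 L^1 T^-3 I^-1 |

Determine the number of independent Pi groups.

1

There are 5 variables and 4 base dimensions (M, L, T, I).
The dimension matrix has rank 4.
Independent dimensionless groups: 5 − 4 = 1.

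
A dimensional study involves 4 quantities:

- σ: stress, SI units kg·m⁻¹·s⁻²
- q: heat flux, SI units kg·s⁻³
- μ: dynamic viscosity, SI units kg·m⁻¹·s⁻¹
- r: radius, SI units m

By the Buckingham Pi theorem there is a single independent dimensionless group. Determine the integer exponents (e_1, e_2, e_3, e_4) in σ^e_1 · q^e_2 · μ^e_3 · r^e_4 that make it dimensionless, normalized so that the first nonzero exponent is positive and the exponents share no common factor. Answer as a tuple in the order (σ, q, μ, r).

(2, -1, -1, 1)

M: e_1·(1) + e_2·(1) + e_3·(1) + e_4·(0) = 0
L: e_1·(-1) + e_2·(0) + e_3·(-1) + e_4·(1) = 0
T: e_1·(-2) + e_2·(-3) + e_3·(-1) + e_4·(0) = 0
Solving this homogeneous linear system for the smallest-integer solution (first nonzero entry positive) gives (2, -1, -1, 1).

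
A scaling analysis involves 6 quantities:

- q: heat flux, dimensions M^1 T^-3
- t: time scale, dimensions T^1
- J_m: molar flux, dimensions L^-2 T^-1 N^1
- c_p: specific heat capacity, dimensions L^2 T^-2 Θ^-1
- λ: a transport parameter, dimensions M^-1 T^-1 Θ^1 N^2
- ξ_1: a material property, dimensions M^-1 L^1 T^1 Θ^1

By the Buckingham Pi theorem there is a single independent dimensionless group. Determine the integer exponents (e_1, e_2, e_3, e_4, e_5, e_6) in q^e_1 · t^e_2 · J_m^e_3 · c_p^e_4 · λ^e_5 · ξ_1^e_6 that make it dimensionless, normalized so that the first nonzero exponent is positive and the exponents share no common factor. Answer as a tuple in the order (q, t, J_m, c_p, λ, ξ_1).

M: e_1·(1) + e_2·(0) + e_3·(0) + e_4·(0) + e_5·(-1) + e_6·(-1) = 0
L: e_1·(0) + e_2·(0) + e_3·(-2) + e_4·(2) + e_5·(0) + e_6·(1) = 0
T: e_1·(-3) + e_2·(1) + e_3·(-1) + e_4·(-2) + e_5·(-1) + e_6·(1) = 0
Θ: e_1·(0) + e_2·(0) + e_3·(0) + e_4·(-1) + e_5·(1) + e_6·(1) = 0
N: e_1·(0) + e_2·(0) + e_3·(1) + e_4·(0) + e_5·(2) + e_6·(0) = 0
Solving this homogeneous linear system for the smallest-integer solution (first nonzero entry positive) gives (1, 4, 2, 1, -1, 2).

(1, 4, 2, 1, -1, 2)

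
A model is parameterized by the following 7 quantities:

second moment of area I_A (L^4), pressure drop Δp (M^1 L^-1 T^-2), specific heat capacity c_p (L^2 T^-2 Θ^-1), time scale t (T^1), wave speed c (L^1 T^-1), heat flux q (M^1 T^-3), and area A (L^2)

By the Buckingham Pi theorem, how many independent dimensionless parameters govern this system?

3

There are 7 variables and 4 base dimensions (M, L, T, Θ).
The dimension matrix has rank 4.
Independent dimensionless groups: 7 − 4 = 3.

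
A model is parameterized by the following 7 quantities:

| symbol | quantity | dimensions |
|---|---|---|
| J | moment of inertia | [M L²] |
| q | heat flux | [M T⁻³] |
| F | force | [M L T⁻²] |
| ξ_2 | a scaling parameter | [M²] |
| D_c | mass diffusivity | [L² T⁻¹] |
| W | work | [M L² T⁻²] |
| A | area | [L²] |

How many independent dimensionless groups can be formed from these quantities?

There are 7 variables and 3 base dimensions (M, L, T).
The dimension matrix has rank 3.
Independent dimensionless groups: 7 − 3 = 4.

4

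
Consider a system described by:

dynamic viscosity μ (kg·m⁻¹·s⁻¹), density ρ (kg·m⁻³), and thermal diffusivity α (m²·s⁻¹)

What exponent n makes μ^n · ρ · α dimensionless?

-1

Balance the M exponent: (1)·n from μ, plus (1) + (0) = 1 from the rest, must sum to zero.
n + 1 = 0, so n = -1.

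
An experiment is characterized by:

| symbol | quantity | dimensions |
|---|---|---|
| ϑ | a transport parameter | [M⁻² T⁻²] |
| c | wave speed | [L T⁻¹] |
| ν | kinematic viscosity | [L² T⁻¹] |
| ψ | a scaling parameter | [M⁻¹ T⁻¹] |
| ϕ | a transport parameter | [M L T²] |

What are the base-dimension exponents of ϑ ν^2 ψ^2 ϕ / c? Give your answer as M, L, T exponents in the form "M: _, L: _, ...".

Collect each base-dimension exponent across the product:
  M: (-2) − (0) + 2·(0) + 2·(-1) + (1) = -3
  L: (0) − (1) + 2·(2) + 2·(0) + (1) = 4
  T: (-2) − (-1) + 2·(-1) + 2·(-1) + (2) = -3
So the dimensions are [M⁻³ L⁴ T⁻³].

M: -3, L: 4, T: -3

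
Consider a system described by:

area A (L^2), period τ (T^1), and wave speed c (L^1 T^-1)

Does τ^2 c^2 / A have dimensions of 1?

yes

Sum the exponent of each base dimension across the product:
  L: −[A]_L + 2·[τ]_L + 2·[c]_L = −(2) + 2·(0) + 2·(1) = 0
  T: −[A]_T + 2·[τ]_T + 2·[c]_T = −(0) + 2·(1) + 2·(-1) = 0
All base exponents vanish — dimensionless.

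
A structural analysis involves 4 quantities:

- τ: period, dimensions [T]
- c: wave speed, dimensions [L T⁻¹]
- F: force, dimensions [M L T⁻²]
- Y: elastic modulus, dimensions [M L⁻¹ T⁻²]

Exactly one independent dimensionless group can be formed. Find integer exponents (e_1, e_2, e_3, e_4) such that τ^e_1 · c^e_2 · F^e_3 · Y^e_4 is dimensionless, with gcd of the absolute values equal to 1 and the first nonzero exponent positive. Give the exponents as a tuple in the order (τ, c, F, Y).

(2, 2, -1, 1)

M: e_1·(0) + e_2·(0) + e_3·(1) + e_4·(1) = 0
L: e_1·(0) + e_2·(1) + e_3·(1) + e_4·(-1) = 0
T: e_1·(1) + e_2·(-1) + e_3·(-2) + e_4·(-2) = 0
Solving this homogeneous linear system for the smallest-integer solution (first nonzero entry positive) gives (2, 2, -1, 1).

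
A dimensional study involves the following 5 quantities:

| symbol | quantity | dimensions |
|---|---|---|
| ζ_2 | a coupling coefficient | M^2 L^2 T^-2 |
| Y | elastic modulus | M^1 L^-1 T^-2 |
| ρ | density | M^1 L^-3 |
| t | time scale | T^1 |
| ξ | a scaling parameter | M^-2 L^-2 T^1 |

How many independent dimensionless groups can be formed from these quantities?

2

There are 5 variables and 3 base dimensions (M, L, T).
The dimension matrix has rank 3.
Independent dimensionless groups: 5 − 3 = 2.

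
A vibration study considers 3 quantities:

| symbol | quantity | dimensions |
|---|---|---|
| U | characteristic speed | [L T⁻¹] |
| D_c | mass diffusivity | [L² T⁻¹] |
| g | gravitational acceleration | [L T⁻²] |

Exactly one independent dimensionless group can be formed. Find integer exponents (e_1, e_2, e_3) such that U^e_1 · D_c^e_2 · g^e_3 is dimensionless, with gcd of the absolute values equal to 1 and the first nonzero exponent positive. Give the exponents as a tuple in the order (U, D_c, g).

(3, -1, -1)

L: e_1·(1) + e_2·(2) + e_3·(1) = 0
T: e_1·(-1) + e_2·(-1) + e_3·(-2) = 0
Solving this homogeneous linear system for the smallest-integer solution (first nonzero entry positive) gives (3, -1, -1).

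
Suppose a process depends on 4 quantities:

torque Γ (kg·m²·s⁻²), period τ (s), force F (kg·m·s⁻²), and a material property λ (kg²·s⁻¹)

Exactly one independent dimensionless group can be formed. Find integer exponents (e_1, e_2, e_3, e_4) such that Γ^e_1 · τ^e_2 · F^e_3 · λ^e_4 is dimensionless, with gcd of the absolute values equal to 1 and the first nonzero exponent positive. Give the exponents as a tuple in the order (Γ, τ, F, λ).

(2, -3, -4, 1)

M: e_1·(1) + e_2·(0) + e_3·(1) + e_4·(2) = 0
L: e_1·(2) + e_2·(0) + e_3·(1) + e_4·(0) = 0
T: e_1·(-2) + e_2·(1) + e_3·(-2) + e_4·(-1) = 0
Solving this homogeneous linear system for the smallest-integer solution (first nonzero entry positive) gives (2, -3, -4, 1).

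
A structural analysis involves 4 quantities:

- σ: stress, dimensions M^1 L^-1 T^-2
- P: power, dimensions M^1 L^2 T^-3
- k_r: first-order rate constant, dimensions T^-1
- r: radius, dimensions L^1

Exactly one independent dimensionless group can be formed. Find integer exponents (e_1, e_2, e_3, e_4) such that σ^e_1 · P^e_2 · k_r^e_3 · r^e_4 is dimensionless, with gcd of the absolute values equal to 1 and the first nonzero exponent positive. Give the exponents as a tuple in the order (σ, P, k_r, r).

(1, -1, 1, 3)

M: e_1·(1) + e_2·(1) + e_3·(0) + e_4·(0) = 0
L: e_1·(-1) + e_2·(2) + e_3·(0) + e_4·(1) = 0
T: e_1·(-2) + e_2·(-3) + e_3·(-1) + e_4·(0) = 0
Solving this homogeneous linear system for the smallest-integer solution (first nonzero entry positive) gives (1, -1, 1, 3).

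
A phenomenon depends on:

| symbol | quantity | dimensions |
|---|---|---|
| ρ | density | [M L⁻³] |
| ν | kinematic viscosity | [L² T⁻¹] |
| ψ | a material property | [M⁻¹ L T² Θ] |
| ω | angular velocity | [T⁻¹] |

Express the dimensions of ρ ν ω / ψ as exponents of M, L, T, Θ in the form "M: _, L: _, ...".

Collect each base-dimension exponent across the product:
  M: (1) + (0) − (-1) + (0) = 2
  L: (-3) + (2) − (1) + (0) = -2
  T: (0) + (-1) − (2) + (-1) = -4
  Θ: (0) + (0) − (1) + (0) = -1
So the dimensions are [M² L⁻² T⁻⁴ Θ⁻¹].

M: 2, L: -2, T: -4, Θ: -1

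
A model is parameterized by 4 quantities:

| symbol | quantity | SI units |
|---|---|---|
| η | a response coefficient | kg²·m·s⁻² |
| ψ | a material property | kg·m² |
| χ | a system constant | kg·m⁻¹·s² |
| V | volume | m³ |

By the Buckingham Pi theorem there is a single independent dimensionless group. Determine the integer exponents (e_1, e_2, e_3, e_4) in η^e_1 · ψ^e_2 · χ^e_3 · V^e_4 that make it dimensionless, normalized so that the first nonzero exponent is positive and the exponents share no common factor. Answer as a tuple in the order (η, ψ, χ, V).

(1, -3, 1, 2)

M: e_1·(2) + e_2·(1) + e_3·(1) + e_4·(0) = 0
L: e_1·(1) + e_2·(2) + e_3·(-1) + e_4·(3) = 0
T: e_1·(-2) + e_2·(0) + e_3·(2) + e_4·(0) = 0
Solving this homogeneous linear system for the smallest-integer solution (first nonzero entry positive) gives (1, -3, 1, 2).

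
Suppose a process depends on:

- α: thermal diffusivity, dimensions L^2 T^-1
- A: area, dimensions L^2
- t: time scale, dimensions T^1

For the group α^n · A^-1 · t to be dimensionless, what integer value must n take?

1

Balance the L exponent: (2)·n from α, plus −(2) + (0) = -2 from the rest, must sum to zero.
2n − 2 = 0, so n = 1.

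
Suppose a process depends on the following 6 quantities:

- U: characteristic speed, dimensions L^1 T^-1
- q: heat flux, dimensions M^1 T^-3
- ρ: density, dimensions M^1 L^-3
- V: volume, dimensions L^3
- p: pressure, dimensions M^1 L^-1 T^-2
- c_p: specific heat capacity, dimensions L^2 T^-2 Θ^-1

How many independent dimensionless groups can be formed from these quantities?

There are 6 variables and 4 base dimensions (M, L, T, Θ).
The dimension matrix has rank 4.
Independent dimensionless groups: 6 − 4 = 2.

2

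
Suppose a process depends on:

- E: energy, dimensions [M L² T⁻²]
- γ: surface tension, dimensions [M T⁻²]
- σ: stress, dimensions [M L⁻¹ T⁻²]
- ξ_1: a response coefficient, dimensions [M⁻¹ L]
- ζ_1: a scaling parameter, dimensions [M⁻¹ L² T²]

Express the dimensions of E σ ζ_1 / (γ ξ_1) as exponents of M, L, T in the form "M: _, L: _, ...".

M: 1, L: 2, T: 0

Collect each base-dimension exponent across the product:
  M: (1) − (1) + (1) − (-1) + (-1) = 1
  L: (2) − (0) + (-1) − (1) + (2) = 2
  T: (-2) − (-2) + (-2) − (0) + (2) = 0
So the dimensions are [M L²].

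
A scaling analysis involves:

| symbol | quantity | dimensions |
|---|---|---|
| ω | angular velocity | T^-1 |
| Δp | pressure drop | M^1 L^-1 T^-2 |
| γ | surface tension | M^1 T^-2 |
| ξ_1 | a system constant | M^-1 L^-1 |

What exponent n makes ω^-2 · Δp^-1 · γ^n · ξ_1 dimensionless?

Balance the M exponent: (1)·n from γ, plus −2·(0) − (1) + (-1) = -2 from the rest, must sum to zero.
n − 2 = 0, so n = 2.

2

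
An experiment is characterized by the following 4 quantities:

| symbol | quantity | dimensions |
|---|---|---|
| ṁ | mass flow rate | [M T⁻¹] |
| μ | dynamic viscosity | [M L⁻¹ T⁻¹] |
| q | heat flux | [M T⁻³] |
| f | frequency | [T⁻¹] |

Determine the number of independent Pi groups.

1

There are 4 variables and 3 base dimensions (M, L, T).
The dimension matrix has rank 3.
Independent dimensionless groups: 4 − 3 = 1.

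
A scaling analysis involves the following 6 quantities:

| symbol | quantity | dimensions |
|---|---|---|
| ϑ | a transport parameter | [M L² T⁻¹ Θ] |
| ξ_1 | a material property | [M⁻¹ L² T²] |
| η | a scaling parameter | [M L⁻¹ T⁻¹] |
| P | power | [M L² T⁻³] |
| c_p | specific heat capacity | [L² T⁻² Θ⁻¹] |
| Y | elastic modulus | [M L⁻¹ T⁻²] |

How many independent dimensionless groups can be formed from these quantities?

There are 6 variables and 4 base dimensions (M, L, T, Θ).
The dimension matrix has rank 4.
Independent dimensionless groups: 6 − 4 = 2.

2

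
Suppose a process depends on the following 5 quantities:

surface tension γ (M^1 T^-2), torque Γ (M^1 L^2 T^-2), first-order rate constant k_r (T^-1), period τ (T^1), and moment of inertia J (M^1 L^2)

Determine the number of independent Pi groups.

There are 5 variables and 3 base dimensions (M, L, T).
The dimension matrix has rank 3.
Independent dimensionless groups: 5 − 3 = 2.

2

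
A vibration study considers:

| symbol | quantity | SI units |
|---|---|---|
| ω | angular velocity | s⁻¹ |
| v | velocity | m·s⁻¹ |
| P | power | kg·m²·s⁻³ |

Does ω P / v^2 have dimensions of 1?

no

Sum the exponent of each base dimension across the product:
  M: [ω]_M − 2·[v]_M + [P]_M = (0) − 2·(0) + (1) = 1
  L: [ω]_L − 2·[v]_L + [P]_L = (0) − 2·(1) + (2) = 0
  T: [ω]_T − 2·[v]_T + [P]_T = (-1) − 2·(-1) + (-3) = -2
Net dimensions [M T⁻²] ≠ [1] — not dimensionless.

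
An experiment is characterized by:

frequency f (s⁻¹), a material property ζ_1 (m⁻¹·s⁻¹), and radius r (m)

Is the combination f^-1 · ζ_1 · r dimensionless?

Sum the exponent of each base dimension across the product:
  L: −[f]_L + [ζ_1]_L + [r]_L = −(0) + (-1) + (1) = 0
  T: −[f]_T + [ζ_1]_T + [r]_T = −(-1) + (-1) + (0) = 0
All base exponents vanish — dimensionless.

yes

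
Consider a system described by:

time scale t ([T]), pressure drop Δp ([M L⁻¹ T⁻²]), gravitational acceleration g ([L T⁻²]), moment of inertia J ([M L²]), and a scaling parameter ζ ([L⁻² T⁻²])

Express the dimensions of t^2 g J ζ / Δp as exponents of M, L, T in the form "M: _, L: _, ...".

Collect each base-dimension exponent across the product:
  M: 2·(0) − (1) + (0) + (1) + (0) = 0
  L: 2·(0) − (-1) + (1) + (2) + (-2) = 2
  T: 2·(1) − (-2) + (-2) + (0) + (-2) = 0
So the dimensions are [L²].

M: 0, L: 2, T: 0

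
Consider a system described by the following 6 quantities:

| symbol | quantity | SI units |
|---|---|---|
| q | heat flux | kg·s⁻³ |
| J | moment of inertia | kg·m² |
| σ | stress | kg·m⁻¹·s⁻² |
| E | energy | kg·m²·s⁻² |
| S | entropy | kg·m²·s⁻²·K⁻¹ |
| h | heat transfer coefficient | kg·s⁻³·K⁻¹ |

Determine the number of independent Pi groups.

2

There are 6 variables and 4 base dimensions (M, L, T, Θ).
The dimension matrix has rank 4.
Independent dimensionless groups: 6 − 4 = 2.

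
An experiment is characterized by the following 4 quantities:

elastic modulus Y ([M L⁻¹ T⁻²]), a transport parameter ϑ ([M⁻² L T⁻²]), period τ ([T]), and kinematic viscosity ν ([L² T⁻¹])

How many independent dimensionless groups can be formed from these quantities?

1

There are 4 variables and 3 base dimensions (M, L, T).
The dimension matrix has rank 3.
Independent dimensionless groups: 4 − 3 = 1.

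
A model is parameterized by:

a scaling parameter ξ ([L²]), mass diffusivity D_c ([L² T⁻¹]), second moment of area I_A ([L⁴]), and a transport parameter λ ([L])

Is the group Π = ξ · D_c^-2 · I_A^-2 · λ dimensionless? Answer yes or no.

Sum the exponent of each base dimension across the product:
  L: [ξ]_L − 2·[D_c]_L − 2·[I_A]_L + [λ]_L = (2) − 2·(2) − 2·(4) + (1) = -9
  T: [ξ]_T − 2·[D_c]_T − 2·[I_A]_T + [λ]_T = (0) − 2·(-1) − 2·(0) + (0) = 2
Net dimensions [L⁻⁹ T²] ≠ [1] — not dimensionless.

no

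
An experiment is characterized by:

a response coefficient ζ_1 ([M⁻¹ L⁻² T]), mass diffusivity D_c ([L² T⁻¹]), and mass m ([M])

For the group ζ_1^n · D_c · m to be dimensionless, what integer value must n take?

1

Balance the M exponent: (-1)·n from ζ_1, plus (0) + (1) = 1 from the rest, must sum to zero.
−n + 1 = 0, so n = 1.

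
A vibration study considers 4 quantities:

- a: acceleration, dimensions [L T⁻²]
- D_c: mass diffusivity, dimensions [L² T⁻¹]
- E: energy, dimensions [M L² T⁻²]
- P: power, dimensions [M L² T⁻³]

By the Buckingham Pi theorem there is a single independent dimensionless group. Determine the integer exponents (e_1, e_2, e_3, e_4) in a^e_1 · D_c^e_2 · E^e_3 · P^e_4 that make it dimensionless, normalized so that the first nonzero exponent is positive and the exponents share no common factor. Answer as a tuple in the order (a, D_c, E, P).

(2, -1, 3, -3)

M: e_1·(0) + e_2·(0) + e_3·(1) + e_4·(1) = 0
L: e_1·(1) + e_2·(2) + e_3·(2) + e_4·(2) = 0
T: e_1·(-2) + e_2·(-1) + e_3·(-2) + e_4·(-3) = 0
Solving this homogeneous linear system for the smallest-integer solution (first nonzero entry positive) gives (2, -1, 3, -3).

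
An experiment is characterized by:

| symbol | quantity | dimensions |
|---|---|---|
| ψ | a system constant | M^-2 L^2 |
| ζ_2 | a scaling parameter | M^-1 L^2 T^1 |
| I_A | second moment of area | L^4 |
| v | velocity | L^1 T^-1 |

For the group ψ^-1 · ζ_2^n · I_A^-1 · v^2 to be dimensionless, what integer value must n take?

Balance the M exponent: (-1)·n from ζ_2, plus −(-2) − (0) + 2·(0) = 2 from the rest, must sum to zero.
−n + 2 = 0, so n = 2.

2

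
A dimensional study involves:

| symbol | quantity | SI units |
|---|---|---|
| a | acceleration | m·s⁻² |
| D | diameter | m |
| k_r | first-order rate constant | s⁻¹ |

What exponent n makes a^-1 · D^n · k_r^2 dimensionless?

Balance the L exponent: (1)·n from D, plus −(1) + 2·(0) = -1 from the rest, must sum to zero.
n − 1 = 0, so n = 1.

1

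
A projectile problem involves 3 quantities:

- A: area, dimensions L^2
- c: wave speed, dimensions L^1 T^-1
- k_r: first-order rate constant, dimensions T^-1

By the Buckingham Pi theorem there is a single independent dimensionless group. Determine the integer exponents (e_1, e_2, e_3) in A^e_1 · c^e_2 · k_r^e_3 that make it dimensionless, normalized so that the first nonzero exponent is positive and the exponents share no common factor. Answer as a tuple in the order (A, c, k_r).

(1, -2, 2)

L: e_1·(2) + e_2·(1) + e_3·(0) = 0
T: e_1·(0) + e_2·(-1) + e_3·(-1) = 0
Solving this homogeneous linear system for the smallest-integer solution (first nonzero entry positive) gives (1, -2, 2).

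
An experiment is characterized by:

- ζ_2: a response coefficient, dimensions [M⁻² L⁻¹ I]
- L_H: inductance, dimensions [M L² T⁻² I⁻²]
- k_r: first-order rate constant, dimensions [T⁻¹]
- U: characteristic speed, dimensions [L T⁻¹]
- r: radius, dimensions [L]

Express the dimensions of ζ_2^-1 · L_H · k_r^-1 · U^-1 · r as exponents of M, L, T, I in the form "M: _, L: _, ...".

M: 3, L: 3, T: 0, I: -3

Collect each base-dimension exponent across the product:
  M: −(-2) + (1) − (0) − (0) + (0) = 3
  L: −(-1) + (2) − (0) − (1) + (1) = 3
  T: −(0) + (-2) − (-1) − (-1) + (0) = 0
  I: −(1) + (-2) − (0) − (0) + (0) = -3
So the dimensions are [M³ L³ I⁻³].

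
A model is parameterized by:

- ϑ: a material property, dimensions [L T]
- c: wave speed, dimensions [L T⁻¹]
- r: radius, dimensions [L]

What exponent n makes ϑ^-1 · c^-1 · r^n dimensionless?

2

Balance the L exponent: (1)·n from r, plus −(1) − (1) = -2 from the rest, must sum to zero.
n − 2 = 0, so n = 2.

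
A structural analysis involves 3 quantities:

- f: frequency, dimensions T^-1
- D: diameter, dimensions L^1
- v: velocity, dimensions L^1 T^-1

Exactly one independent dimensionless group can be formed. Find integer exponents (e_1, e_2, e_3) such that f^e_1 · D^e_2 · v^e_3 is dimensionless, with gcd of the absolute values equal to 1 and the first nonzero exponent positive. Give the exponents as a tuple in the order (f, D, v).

(1, 1, -1)

L: e_1·(0) + e_2·(1) + e_3·(1) = 0
T: e_1·(-1) + e_2·(0) + e_3·(-1) = 0
Solving this homogeneous linear system for the smallest-integer solution (first nonzero entry positive) gives (1, 1, -1).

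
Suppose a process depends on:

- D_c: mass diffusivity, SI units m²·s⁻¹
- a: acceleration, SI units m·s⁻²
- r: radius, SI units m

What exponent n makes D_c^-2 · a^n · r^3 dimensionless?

1

Balance the L exponent: (1)·n from a, plus −2·(2) + 3·(1) = -1 from the rest, must sum to zero.
n − 1 = 0, so n = 1.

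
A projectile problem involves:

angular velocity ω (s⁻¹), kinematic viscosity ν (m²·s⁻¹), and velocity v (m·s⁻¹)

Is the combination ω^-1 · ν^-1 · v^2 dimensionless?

Sum the exponent of each base dimension across the product:
  L: −[ω]_L − [ν]_L + 2·[v]_L = −(0) − (2) + 2·(1) = 0
  T: −[ω]_T − [ν]_T + 2·[v]_T = −(-1) − (-1) + 2·(-1) = 0
All base exponents vanish — dimensionless.

yes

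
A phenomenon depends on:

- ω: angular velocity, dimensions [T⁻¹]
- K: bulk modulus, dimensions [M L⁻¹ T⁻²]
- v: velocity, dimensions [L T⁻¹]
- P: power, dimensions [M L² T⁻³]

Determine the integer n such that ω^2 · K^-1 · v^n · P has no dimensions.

Balance the L exponent: (1)·n from v, plus 2·(0) − (-1) + (2) = 3 from the rest, must sum to zero.
n + 3 = 0, so n = -3.

-3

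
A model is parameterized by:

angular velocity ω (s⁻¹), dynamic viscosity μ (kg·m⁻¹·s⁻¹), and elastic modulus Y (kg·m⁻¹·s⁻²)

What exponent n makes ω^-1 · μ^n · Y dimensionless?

Balance the M exponent: (1)·n from μ, plus −(0) + (1) = 1 from the rest, must sum to zero.
n + 1 = 0, so n = -1.

-1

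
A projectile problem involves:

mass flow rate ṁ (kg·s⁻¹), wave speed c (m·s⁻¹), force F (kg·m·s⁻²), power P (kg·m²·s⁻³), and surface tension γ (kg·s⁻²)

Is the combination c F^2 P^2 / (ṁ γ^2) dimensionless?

no

Sum the exponent of each base dimension across the product:
  M: −[ṁ]_M + [c]_M + 2·[F]_M + 2·[P]_M − 2·[γ]_M = −(1) + (0) + 2·(1) + 2·(1) − 2·(1) = 1
  L: −[ṁ]_L + [c]_L + 2·[F]_L + 2·[P]_L − 2·[γ]_L = −(0) + (1) + 2·(1) + 2·(2) − 2·(0) = 7
  T: −[ṁ]_T + [c]_T + 2·[F]_T + 2·[P]_T − 2·[γ]_T = −(-1) + (-1) + 2·(-2) + 2·(-3) − 2·(-2) = -6
Net dimensions [M L⁷ T⁻⁶] ≠ [1] — not dimensionless.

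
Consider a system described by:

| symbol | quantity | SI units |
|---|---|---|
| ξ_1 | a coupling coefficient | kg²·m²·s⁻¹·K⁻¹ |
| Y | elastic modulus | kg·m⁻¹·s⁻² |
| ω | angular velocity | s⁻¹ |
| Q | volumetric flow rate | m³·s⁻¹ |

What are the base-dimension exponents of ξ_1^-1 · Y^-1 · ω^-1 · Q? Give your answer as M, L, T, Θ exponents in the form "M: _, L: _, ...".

Collect each base-dimension exponent across the product:
  M: −(2) − (1) − (0) + (0) = -3
  L: −(2) − (-1) − (0) + (3) = 2
  T: −(-1) − (-2) − (-1) + (-1) = 3
  Θ: −(-1) − (0) − (0) + (0) = 1
So the dimensions are [M⁻³ L² T³ Θ].

M: -3, L: 2, T: 3, Θ: 1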